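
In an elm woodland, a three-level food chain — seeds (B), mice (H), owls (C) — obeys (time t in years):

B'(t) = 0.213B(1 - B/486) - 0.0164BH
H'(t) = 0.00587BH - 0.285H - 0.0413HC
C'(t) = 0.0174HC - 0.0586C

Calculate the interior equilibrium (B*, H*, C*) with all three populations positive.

B* ≈ 360, H* ≈ 3.37, C* ≈ 44.3

From dC/dt = 0: 0.0174H* = 0.0586, so H* = 3.37.
From dB/dt = 0: 0.213(1 - B*/486) = 0.0164·3.37, giving B* = 486·(1 - 0.259) = 360.
From dH/dt = 0: 0.00587·360 - 0.285 = 0.0413C*, so C* = 1.83/0.0413 = 44.3.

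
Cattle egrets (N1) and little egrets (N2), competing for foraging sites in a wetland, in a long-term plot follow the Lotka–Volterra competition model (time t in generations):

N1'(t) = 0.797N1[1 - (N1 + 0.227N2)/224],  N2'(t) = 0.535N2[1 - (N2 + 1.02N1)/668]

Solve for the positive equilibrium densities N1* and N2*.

N1* ≈ 94.2, N2* ≈ 572

Setting both brackets to zero gives the nullclines N1 + 0.227N2 = 224 and 1.02N1 + N2 = 668.
Substituting N2 = 668 - 1.02N1 into the first: N1(1 - 0.227·1.02) = 224 - 0.227·668.
So N1* = 72.4/0.768 = 94.2, and then N2* = 668 - 1.02·94.2 = 572.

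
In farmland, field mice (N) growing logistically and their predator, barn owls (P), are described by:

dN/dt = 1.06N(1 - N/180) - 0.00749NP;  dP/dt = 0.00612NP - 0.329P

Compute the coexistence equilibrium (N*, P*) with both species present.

N* ≈ 53.8, P* ≈ 99.3

From dP/dt = 0 with P > 0: 0.00612N* = 0.329, so N* = 53.8.
Substitute into dN/dt = 0: 1.06(1 - 53.8/180) = 0.00749P*.
The bracket is 0.701, giving P* = 0.743/0.00749 = 99.3.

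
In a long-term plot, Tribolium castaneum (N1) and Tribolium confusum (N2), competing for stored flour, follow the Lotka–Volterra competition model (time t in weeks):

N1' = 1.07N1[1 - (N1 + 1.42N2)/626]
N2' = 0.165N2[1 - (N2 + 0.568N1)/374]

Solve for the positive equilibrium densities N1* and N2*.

N1* ≈ 491, N2* ≈ 95.3

Setting both brackets to zero gives the nullclines N1 + 1.42N2 = 626 and 0.568N1 + N2 = 374.
Substituting N2 = 374 - 0.568N1 into the first: N1(1 - 1.42·0.568) = 626 - 1.42·374.
So N1* = 94.9/0.193 = 491, and then N2* = 374 - 0.568·491 = 95.3.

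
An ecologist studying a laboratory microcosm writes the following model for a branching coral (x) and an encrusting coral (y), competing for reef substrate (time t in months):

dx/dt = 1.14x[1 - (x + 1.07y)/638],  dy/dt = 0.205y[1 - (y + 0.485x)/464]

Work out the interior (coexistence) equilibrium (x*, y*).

Setting both brackets to zero gives the nullclines x + 1.07y = 638 and 0.485x + y = 464.
Substituting y = 464 - 0.485x into the first: x(1 - 1.07·0.485) = 638 - 1.07·464.
So x* = 142/0.481 = 294, and then y* = 464 - 0.485·294 = 321.

x* ≈ 294, y* ≈ 321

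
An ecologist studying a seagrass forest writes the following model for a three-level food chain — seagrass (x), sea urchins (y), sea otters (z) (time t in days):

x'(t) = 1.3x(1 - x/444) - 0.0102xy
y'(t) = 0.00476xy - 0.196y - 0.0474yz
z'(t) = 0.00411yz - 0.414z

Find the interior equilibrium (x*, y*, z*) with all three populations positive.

From dz/dt = 0: 0.00411y* = 0.414, so y* = 101.
From dx/dt = 0: 1.3(1 - x*/444) = 0.0102·101, giving x* = 444·(1 - 0.79) = 93.1.
From dy/dt = 0: 0.00476·93.1 - 0.196 = 0.0474z*, so z* = 0.247/0.0474 = 5.21.

x* ≈ 93.1, y* ≈ 101, z* ≈ 5.21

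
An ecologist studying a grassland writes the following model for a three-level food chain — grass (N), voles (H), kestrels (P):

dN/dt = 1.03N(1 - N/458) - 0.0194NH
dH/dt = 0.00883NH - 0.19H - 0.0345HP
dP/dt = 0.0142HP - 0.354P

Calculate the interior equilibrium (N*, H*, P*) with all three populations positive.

N* ≈ 243, H* ≈ 24.9, P* ≈ 56.7

From dP/dt = 0: 0.0142H* = 0.354, so H* = 24.9.
From dN/dt = 0: 1.03(1 - N*/458) = 0.0194·24.9, giving N* = 458·(1 - 0.47) = 243.
From dH/dt = 0: 0.00883·243 - 0.19 = 0.0345P*, so P* = 1.96/0.0345 = 56.7.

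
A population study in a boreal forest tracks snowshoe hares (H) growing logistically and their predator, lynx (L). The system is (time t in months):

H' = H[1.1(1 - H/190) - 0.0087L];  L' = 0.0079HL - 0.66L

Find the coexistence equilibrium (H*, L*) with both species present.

H* ≈ 83.5, L* ≈ 70.8

From dL/dt = 0 with L > 0: 0.0079H* = 0.66, so H* = 83.5.
Substitute into dH/dt = 0: 1.1(1 - 83.5/190) = 0.0087L*.
The bracket is 0.56, giving L* = 0.616/0.0087 = 70.8.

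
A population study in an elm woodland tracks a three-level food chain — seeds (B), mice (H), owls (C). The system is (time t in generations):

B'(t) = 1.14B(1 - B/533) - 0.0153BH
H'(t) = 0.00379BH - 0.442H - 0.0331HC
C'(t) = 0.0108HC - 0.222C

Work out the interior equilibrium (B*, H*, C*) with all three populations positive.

From dC/dt = 0: 0.0108H* = 0.222, so H* = 20.6.
From dB/dt = 0: 1.14(1 - B*/533) = 0.0153·20.6, giving B* = 533·(1 - 0.276) = 386.
From dH/dt = 0: 0.00379·386 - 0.442 = 0.0331C*, so C* = 1.02/0.0331 = 30.8.

B* ≈ 386, H* ≈ 20.6, C* ≈ 30.8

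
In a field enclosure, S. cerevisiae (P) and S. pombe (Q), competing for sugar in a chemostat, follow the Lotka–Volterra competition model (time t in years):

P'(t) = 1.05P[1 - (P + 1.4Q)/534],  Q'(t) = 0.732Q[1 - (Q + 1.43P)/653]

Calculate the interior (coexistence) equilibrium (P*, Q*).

Setting both brackets to zero gives the nullclines P + 1.4Q = 534 and 1.43P + Q = 653.
Substituting Q = 653 - 1.43P into the first: P(1 - 1.4·1.43) = 534 - 1.4·653.
So P* = -380/-1 = 379, and then Q* = 653 - 1.43·379 = 110.

P* ≈ 379, Q* ≈ 110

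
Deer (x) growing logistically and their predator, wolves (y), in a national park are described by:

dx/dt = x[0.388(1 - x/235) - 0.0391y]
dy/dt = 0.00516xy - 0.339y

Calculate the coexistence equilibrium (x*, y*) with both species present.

x* ≈ 65.7, y* ≈ 7.15

From dy/dt = 0 with y > 0: 0.00516x* = 0.339, so x* = 65.7.
Substitute into dx/dt = 0: 0.388(1 - 65.7/235) = 0.0391y*.
The bracket is 0.72, giving y* = 0.28/0.0391 = 7.15.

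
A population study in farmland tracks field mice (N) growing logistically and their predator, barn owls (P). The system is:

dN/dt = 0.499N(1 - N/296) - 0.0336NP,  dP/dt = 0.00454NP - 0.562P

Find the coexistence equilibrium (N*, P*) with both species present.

From dP/dt = 0 with P > 0: 0.00454N* = 0.562, so N* = 124.
Substitute into dN/dt = 0: 0.499(1 - 124/296) = 0.0336P*.
The bracket is 0.582, giving P* = 0.29/0.0336 = 8.64.

N* ≈ 124, P* ≈ 8.64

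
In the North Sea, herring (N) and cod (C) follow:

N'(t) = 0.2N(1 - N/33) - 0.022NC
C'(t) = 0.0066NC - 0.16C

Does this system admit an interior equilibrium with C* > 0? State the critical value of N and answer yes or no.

The predator equation gives dC/dt > 0 only when N > 0.16/0.0066 = 24.2.
Without the predator, N → K = 33. Since 33 > 24.2, the predator can invade and persist.

Threshold N = 24.2; K > 24.2, so yes, the predator persists.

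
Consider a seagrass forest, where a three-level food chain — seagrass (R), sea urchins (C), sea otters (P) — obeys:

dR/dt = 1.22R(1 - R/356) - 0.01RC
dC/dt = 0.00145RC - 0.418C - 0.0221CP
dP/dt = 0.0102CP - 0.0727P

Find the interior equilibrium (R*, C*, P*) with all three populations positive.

R* ≈ 335, C* ≈ 7.13, P* ≈ 3.08

From dP/dt = 0: 0.0102C* = 0.0727, so C* = 7.13.
From dR/dt = 0: 1.22(1 - R*/356) = 0.01·7.13, giving R* = 356·(1 - 0.0584) = 335.
From dC/dt = 0: 0.00145·335 - 0.418 = 0.0221P*, so P* = 0.068/0.0221 = 3.08.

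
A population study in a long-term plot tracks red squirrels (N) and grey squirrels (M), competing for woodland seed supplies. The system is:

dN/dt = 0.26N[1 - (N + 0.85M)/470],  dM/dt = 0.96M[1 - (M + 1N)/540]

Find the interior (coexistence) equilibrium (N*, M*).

Setting both brackets to zero gives the nullclines N + 0.85M = 470 and 1N + M = 540.
Substituting M = 540 - 1N into the first: N(1 - 0.85·1) = 470 - 0.85·540.
So N* = 11/0.15 = 73.3, and then M* = 540 - 1·73.3 = 467.

N* ≈ 73.3, M* ≈ 467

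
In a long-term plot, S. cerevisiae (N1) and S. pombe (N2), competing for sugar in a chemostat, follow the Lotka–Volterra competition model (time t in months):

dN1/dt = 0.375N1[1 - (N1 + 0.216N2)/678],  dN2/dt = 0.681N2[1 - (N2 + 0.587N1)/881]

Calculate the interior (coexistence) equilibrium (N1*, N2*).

Setting both brackets to zero gives the nullclines N1 + 0.216N2 = 678 and 0.587N1 + N2 = 881.
Substituting N2 = 881 - 0.587N1 into the first: N1(1 - 0.216·0.587) = 678 - 0.216·881.
So N1* = 488/0.873 = 559, and then N2* = 881 - 0.587·559 = 553.

N1* ≈ 559, N2* ≈ 553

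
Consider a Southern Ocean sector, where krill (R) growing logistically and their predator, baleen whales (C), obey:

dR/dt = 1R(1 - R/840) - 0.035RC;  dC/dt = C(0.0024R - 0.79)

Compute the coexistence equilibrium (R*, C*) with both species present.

R* ≈ 329, C* ≈ 17.4

From dC/dt = 0 with C > 0: 0.0024R* = 0.79, so R* = 329.
Substitute into dR/dt = 0: 1(1 - 329/840) = 0.035C*.
The bracket is 0.608, giving C* = 0.608/0.035 = 17.4.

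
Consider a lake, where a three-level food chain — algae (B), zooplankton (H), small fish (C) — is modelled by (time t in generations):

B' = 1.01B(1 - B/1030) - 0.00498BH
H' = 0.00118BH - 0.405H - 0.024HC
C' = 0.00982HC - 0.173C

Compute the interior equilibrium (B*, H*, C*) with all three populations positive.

From dC/dt = 0: 0.00982H* = 0.173, so H* = 17.6.
From dB/dt = 0: 1.01(1 - B*/1030) = 0.00498·17.6, giving B* = 1030·(1 - 0.0869) = 941.
From dH/dt = 0: 0.00118·941 - 0.405 = 0.024C*, so C* = 0.705/0.024 = 29.4.

B* ≈ 941, H* ≈ 17.6, C* ≈ 29.4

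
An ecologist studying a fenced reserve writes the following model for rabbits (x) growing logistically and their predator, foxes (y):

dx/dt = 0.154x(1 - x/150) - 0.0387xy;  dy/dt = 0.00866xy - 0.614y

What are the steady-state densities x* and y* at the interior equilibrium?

From dy/dt = 0 with y > 0: 0.00866x* = 0.614, so x* = 70.9.
Substitute into dx/dt = 0: 0.154(1 - 70.9/150) = 0.0387y*.
The bracket is 0.527, giving y* = 0.0812/0.0387 = 2.1.

x* ≈ 70.9, y* ≈ 2.1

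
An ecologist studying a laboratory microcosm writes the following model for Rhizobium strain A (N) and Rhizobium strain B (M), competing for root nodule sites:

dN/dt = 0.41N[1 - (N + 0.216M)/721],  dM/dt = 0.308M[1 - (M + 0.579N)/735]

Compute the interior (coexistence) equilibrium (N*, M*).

Setting both brackets to zero gives the nullclines N + 0.216M = 721 and 0.579N + M = 735.
Substituting M = 735 - 0.579N into the first: N(1 - 0.216·0.579) = 721 - 0.216·735.
So N* = 562/0.875 = 643, and then M* = 735 - 0.579·643 = 363.

N* ≈ 643, M* ≈ 363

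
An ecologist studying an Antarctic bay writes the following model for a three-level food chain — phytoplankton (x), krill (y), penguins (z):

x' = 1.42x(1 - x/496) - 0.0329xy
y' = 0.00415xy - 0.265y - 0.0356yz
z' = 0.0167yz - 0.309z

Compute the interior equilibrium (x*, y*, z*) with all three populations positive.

x* ≈ 283, y* ≈ 18.5, z* ≈ 25.6

From dz/dt = 0: 0.0167y* = 0.309, so y* = 18.5.
From dx/dt = 0: 1.42(1 - x*/496) = 0.0329·18.5, giving x* = 496·(1 - 0.429) = 283.
From dy/dt = 0: 0.00415·283 - 0.265 = 0.0356z*, so z* = 0.911/0.0356 = 25.6.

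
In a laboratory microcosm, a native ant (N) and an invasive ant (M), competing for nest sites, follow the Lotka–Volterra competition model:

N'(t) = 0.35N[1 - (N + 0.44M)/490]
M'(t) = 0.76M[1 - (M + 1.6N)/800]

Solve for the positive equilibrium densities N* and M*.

Setting both brackets to zero gives the nullclines N + 0.44M = 490 and 1.6N + M = 800.
Substituting M = 800 - 1.6N into the first: N(1 - 0.44·1.6) = 490 - 0.44·800.
So N* = 138/0.296 = 466, and then M* = 800 - 1.6·466 = 54.1.

N* ≈ 466, M* ≈ 54.1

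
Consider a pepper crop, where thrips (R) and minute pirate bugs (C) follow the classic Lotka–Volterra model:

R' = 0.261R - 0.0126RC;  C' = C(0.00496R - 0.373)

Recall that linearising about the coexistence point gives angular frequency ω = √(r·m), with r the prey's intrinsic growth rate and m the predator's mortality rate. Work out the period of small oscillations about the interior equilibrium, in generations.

Here r = 0.261 and m = 0.373, so r·m = 0.0974.
ω = √0.0974 = 0.312 per generation, hence T = 2π/ω ≈ 20.1 generations.

T ≈ 20.1 generations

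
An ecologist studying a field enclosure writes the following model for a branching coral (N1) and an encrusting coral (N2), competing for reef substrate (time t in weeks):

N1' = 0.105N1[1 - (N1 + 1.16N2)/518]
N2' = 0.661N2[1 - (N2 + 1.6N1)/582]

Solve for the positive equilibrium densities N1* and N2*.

N1* ≈ 184, N2* ≈ 288

Setting both brackets to zero gives the nullclines N1 + 1.16N2 = 518 and 1.6N1 + N2 = 582.
Substituting N2 = 582 - 1.6N1 into the first: N1(1 - 1.16·1.6) = 518 - 1.16·582.
So N1* = -157/-0.856 = 184, and then N2* = 582 - 1.6·184 = 288.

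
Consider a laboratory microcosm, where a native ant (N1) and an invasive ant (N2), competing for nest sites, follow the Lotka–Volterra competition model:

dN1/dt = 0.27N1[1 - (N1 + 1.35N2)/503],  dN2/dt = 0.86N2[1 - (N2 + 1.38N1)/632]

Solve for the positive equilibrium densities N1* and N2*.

Setting both brackets to zero gives the nullclines N1 + 1.35N2 = 503 and 1.38N1 + N2 = 632.
Substituting N2 = 632 - 1.38N1 into the first: N1(1 - 1.35·1.38) = 503 - 1.35·632.
So N1* = -350/-0.863 = 406, and then N2* = 632 - 1.38·406 = 72.

N1* ≈ 406, N2* ≈ 72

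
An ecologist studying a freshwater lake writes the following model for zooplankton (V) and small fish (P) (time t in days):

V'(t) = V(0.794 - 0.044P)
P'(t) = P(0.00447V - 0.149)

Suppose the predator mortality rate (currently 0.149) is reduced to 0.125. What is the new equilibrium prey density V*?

At the interior fixed point, setting dP/dt = 0 with P > 0 fixes V* = (predator death rate)/(VP coefficient) — independent of the other coefficients.
With the change, V* = 0.125/0.00447 = 28; it falls from 33.3.

V* ≈ 28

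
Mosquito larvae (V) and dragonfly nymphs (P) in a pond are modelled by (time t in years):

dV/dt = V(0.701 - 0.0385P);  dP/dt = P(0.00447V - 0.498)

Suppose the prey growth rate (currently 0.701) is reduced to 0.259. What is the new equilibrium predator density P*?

At the interior fixed point, setting dV/dt = 0 with V > 0 fixes P* = (prey growth rate)/(VP coefficient) — independent of the other coefficients.
With the change, P* = 0.259/0.0385 = 6.73; it falls from 18.2.

P* ≈ 6.73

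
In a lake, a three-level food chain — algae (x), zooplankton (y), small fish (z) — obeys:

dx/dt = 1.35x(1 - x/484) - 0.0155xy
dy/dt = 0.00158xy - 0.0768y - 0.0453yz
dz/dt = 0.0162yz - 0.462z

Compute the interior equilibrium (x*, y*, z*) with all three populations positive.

x* ≈ 326, y* ≈ 28.5, z* ≈ 9.66

From dz/dt = 0: 0.0162y* = 0.462, so y* = 28.5.
From dx/dt = 0: 1.35(1 - x*/484) = 0.0155·28.5, giving x* = 484·(1 - 0.327) = 326.
From dy/dt = 0: 0.00158·326 - 0.0768 = 0.0453z*, so z* = 0.438/0.0453 = 9.66.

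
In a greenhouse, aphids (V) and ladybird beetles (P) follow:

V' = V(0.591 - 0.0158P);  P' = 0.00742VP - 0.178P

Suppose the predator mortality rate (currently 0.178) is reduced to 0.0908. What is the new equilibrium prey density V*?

At the interior fixed point, setting dP/dt = 0 with P > 0 fixes V* = (predator death rate)/(VP coefficient) — independent of the other coefficients.
With the change, V* = 0.0908/0.00742 = 12.2; it falls from 24.

V* ≈ 12.2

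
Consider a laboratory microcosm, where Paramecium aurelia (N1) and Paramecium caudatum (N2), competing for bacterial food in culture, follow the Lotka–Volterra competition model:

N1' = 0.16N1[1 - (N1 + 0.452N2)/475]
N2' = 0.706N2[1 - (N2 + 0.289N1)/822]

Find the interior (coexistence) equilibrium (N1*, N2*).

N1* ≈ 119, N2* ≈ 788

Setting both brackets to zero gives the nullclines N1 + 0.452N2 = 475 and 0.289N1 + N2 = 822.
Substituting N2 = 822 - 0.289N1 into the first: N1(1 - 0.452·0.289) = 475 - 0.452·822.
So N1* = 103/0.869 = 119, and then N2* = 822 - 0.289·119 = 788.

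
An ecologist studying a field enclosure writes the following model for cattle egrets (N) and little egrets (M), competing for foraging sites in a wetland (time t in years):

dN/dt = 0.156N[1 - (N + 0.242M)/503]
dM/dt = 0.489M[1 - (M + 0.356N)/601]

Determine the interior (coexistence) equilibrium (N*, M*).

N* ≈ 391, M* ≈ 462

Setting both brackets to zero gives the nullclines N + 0.242M = 503 and 0.356N + M = 601.
Substituting M = 601 - 0.356N into the first: N(1 - 0.242·0.356) = 503 - 0.242·601.
So N* = 358/0.914 = 391, and then M* = 601 - 0.356·391 = 462.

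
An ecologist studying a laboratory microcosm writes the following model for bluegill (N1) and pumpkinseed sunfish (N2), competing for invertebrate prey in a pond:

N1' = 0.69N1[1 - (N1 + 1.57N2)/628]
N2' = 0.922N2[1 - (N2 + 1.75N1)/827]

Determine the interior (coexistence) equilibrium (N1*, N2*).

N1* ≈ 384, N2* ≈ 156

Setting both brackets to zero gives the nullclines N1 + 1.57N2 = 628 and 1.75N1 + N2 = 827.
Substituting N2 = 827 - 1.75N1 into the first: N1(1 - 1.57·1.75) = 628 - 1.57·827.
So N1* = -670/-1.75 = 384, and then N2* = 827 - 1.75·384 = 156.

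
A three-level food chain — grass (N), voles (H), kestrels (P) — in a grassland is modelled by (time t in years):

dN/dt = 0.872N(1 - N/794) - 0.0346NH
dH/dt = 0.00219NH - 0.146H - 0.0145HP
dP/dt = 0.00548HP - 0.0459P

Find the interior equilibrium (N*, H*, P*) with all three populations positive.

From dP/dt = 0: 0.00548H* = 0.0459, so H* = 8.38.
From dN/dt = 0: 0.872(1 - N*/794) = 0.0346·8.38, giving N* = 794·(1 - 0.332) = 530.
From dH/dt = 0: 0.00219·530 - 0.146 = 0.0145P*, so P* = 1.01/0.0145 = 70.

N* ≈ 530, H* ≈ 8.38, P* ≈ 70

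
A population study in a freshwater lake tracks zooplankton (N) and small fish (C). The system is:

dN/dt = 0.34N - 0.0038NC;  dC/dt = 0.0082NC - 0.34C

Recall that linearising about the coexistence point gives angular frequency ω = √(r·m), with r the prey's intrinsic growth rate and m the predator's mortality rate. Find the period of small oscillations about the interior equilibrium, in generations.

Here r = 0.34 and m = 0.34, so r·m = 0.116.
ω = √0.116 = 0.34 per generation, hence T = 2π/ω ≈ 18.5 generations.

T ≈ 18.5 generations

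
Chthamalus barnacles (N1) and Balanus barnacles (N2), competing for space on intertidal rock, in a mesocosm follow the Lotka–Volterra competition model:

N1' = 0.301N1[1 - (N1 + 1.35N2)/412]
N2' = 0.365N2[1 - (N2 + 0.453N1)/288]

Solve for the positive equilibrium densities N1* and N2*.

Setting both brackets to zero gives the nullclines N1 + 1.35N2 = 412 and 0.453N1 + N2 = 288.
Substituting N2 = 288 - 0.453N1 into the first: N1(1 - 1.35·0.453) = 412 - 1.35·288.
So N1* = 23.2/0.388 = 59.7, and then N2* = 288 - 0.453·59.7 = 261.

N1* ≈ 59.7, N2* ≈ 261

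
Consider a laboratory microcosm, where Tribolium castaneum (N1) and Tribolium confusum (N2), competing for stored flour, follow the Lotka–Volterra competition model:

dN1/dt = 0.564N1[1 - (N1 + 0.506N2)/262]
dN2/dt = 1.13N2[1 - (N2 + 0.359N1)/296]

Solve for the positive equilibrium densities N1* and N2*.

Setting both brackets to zero gives the nullclines N1 + 0.506N2 = 262 and 0.359N1 + N2 = 296.
Substituting N2 = 296 - 0.359N1 into the first: N1(1 - 0.506·0.359) = 262 - 0.506·296.
So N1* = 112/0.818 = 137, and then N2* = 296 - 0.359·137 = 247.

N1* ≈ 137, N2* ≈ 247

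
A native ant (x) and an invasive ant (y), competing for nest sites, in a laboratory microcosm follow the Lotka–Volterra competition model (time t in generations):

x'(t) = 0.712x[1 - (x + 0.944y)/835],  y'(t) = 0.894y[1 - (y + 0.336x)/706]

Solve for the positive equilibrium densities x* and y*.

Setting both brackets to zero gives the nullclines x + 0.944y = 835 and 0.336x + y = 706.
Substituting y = 706 - 0.336x into the first: x(1 - 0.944·0.336) = 835 - 0.944·706.
So x* = 169/0.683 = 247, and then y* = 706 - 0.336·247 = 623.

x* ≈ 247, y* ≈ 623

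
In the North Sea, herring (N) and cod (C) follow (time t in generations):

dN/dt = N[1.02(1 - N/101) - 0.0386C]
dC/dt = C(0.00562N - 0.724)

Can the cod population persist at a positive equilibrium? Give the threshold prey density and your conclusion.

The predator equation gives dC/dt > 0 only when N > 0.724/0.00562 = 129.
Without the predator, N → K = 101. Since 101 < 129, the predator cannot invade.

Threshold N = 129; K < 129, so no, the predator goes extinct.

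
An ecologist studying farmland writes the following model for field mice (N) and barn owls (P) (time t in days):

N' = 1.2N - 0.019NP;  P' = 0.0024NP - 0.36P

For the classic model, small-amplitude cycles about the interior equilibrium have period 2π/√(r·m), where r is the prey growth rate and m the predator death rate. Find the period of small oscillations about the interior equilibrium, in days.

Here r = 1.2 and m = 0.36, so r·m = 0.432.
ω = √0.432 = 0.657 per day, hence T = 2π/ω ≈ 9.56 days.

T ≈ 9.56 days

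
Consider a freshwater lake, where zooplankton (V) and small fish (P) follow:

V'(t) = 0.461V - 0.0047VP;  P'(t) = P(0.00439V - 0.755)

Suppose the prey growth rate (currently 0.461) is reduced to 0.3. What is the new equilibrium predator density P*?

At the interior fixed point, setting dV/dt = 0 with V > 0 fixes P* = (prey growth rate)/(VP coefficient) — independent of the other coefficients.
With the change, P* = 0.3/0.0047 = 63.8; it falls from 98.1.

P* ≈ 63.8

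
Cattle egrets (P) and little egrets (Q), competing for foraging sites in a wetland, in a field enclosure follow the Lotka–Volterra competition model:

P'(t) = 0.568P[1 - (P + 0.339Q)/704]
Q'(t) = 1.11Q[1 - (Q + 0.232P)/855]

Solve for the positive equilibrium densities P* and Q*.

P* ≈ 450, Q* ≈ 751

Setting both brackets to zero gives the nullclines P + 0.339Q = 704 and 0.232P + Q = 855.
Substituting Q = 855 - 0.232P into the first: P(1 - 0.339·0.232) = 704 - 0.339·855.
So P* = 414/0.921 = 450, and then Q* = 855 - 0.232·450 = 751.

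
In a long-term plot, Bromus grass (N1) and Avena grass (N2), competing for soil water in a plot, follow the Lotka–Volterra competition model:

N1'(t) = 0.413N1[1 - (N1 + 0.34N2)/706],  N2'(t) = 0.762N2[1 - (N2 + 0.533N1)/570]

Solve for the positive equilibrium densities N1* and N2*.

Setting both brackets to zero gives the nullclines N1 + 0.34N2 = 706 and 0.533N1 + N2 = 570.
Substituting N2 = 570 - 0.533N1 into the first: N1(1 - 0.34·0.533) = 706 - 0.34·570.
So N1* = 512/0.819 = 626, and then N2* = 570 - 0.533·626 = 237.

N1* ≈ 626, N2* ≈ 237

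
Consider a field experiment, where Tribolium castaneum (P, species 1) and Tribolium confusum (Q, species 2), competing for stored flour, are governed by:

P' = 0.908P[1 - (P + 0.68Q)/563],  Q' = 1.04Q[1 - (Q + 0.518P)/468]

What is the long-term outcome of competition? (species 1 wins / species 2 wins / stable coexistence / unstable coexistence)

stable coexistence

Compare the nullcline intercepts: K1/α12 = 563/0.68 = 828 > K2 = 468; K2/α21 = 468/0.518 = 903 > K1 = 563.
Since both inequalities hold, each species can invade when rare, so the interior equilibrium is stable.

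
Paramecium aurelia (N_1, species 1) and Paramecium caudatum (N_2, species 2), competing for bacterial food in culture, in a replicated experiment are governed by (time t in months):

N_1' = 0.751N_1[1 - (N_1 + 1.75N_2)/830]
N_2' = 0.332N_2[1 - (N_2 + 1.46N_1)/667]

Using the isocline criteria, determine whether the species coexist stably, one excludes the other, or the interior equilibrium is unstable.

unstable coexistence (outcome depends on initial conditions)

Compare the nullcline intercepts: K1/α12 = 830/1.75 = 474 < K2 = 667; K2/α21 = 667/1.46 = 457 < K1 = 830.
Since both are reversed, neither can invade when rare; the interior point is a saddle.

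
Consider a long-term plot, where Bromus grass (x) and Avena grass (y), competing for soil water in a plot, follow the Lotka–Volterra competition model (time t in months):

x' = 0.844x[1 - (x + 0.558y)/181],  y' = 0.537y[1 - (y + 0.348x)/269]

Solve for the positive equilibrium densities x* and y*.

x* ≈ 38.3, y* ≈ 256

Setting both brackets to zero gives the nullclines x + 0.558y = 181 and 0.348x + y = 269.
Substituting y = 269 - 0.348x into the first: x(1 - 0.558·0.348) = 181 - 0.558·269.
So x* = 30.9/0.806 = 38.3, and then y* = 269 - 0.348·38.3 = 256.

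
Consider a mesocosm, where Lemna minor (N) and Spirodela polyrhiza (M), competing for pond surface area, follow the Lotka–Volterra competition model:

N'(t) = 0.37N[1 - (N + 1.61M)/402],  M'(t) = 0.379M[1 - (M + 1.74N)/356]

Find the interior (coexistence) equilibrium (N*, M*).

Setting both brackets to zero gives the nullclines N + 1.61M = 402 and 1.74N + M = 356.
Substituting M = 356 - 1.74N into the first: N(1 - 1.61·1.74) = 402 - 1.61·356.
So N* = -171/-1.8 = 95, and then M* = 356 - 1.74·95 = 191.

N* ≈ 95, M* ≈ 191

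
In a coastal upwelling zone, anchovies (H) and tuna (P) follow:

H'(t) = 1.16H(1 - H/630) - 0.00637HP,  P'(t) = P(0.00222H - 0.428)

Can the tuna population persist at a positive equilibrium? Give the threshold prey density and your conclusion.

The predator equation gives dP/dt > 0 only when H > 0.428/0.00222 = 193.
Without the predator, H → K = 630. Since 630 > 193, the predator can invade and persist.

Threshold H = 193; K > 193, so yes, the predator persists.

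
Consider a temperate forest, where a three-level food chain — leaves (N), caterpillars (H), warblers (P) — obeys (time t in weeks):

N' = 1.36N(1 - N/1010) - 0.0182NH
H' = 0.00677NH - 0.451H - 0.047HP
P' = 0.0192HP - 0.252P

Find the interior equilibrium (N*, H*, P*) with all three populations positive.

N* ≈ 833, H* ≈ 13.1, P* ≈ 110

From dP/dt = 0: 0.0192H* = 0.252, so H* = 13.1.
From dN/dt = 0: 1.36(1 - N*/1010) = 0.0182·13.1, giving N* = 1010·(1 - 0.176) = 833.
From dH/dt = 0: 0.00677·833 - 0.451 = 0.047P*, so P* = 5.19/0.047 = 110.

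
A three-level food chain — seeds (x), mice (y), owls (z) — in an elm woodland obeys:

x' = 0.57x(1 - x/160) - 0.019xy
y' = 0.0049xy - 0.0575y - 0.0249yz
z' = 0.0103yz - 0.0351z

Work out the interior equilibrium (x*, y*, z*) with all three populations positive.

x* ≈ 142, y* ≈ 3.41, z* ≈ 25.6

From dz/dt = 0: 0.0103y* = 0.0351, so y* = 3.41.
From dx/dt = 0: 0.57(1 - x*/160) = 0.019·3.41, giving x* = 160·(1 - 0.114) = 142.
From dy/dt = 0: 0.0049·142 - 0.0575 = 0.0249z*, so z* = 0.637/0.0249 = 25.6.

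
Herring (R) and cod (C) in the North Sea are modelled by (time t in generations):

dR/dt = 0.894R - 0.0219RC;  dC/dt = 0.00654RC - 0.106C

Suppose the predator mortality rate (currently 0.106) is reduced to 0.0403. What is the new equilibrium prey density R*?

R* ≈ 6.16

At the interior fixed point, setting dC/dt = 0 with C > 0 fixes R* = (predator death rate)/(RC coefficient) — independent of the other coefficients.
With the change, R* = 0.0403/0.00654 = 6.16; it falls from 16.2.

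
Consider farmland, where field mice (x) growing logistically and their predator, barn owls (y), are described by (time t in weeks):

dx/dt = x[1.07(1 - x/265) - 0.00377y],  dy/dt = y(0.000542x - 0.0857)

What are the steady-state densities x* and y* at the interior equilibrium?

x* ≈ 158, y* ≈ 114

From dy/dt = 0 with y > 0: 0.000542x* = 0.0857, so x* = 158.
Substitute into dx/dt = 0: 1.07(1 - 158/265) = 0.00377y*.
The bracket is 0.403, giving y* = 0.432/0.00377 = 114.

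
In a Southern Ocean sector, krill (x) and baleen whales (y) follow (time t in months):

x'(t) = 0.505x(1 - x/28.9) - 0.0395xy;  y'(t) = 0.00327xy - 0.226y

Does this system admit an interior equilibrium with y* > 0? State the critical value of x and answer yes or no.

Threshold x = 69.1; K < 69.1, so no, the predator goes extinct.

The predator equation gives dy/dt > 0 only when x > 0.226/0.00327 = 69.1.
Without the predator, x → K = 28.9. Since 28.9 < 69.1, the predator cannot invade.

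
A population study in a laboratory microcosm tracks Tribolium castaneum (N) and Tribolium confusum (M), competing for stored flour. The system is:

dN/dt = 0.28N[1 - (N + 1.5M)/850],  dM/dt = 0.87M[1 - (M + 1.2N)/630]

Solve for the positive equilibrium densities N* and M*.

N* ≈ 119, M* ≈ 488

Setting both brackets to zero gives the nullclines N + 1.5M = 850 and 1.2N + M = 630.
Substituting M = 630 - 1.2N into the first: N(1 - 1.5·1.2) = 850 - 1.5·630.
So N* = -95/-0.8 = 119, and then M* = 630 - 1.2·119 = 488.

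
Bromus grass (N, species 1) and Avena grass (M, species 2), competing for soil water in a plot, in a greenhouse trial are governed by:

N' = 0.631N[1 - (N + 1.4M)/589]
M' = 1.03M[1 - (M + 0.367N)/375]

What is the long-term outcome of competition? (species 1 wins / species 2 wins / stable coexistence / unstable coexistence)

stable coexistence

Compare the nullcline intercepts: K1/α12 = 589/1.4 = 421 > K2 = 375; K2/α21 = 375/0.367 = 1020 > K1 = 589.
Since both inequalities hold, each species can invade when rare, so the interior equilibrium is stable.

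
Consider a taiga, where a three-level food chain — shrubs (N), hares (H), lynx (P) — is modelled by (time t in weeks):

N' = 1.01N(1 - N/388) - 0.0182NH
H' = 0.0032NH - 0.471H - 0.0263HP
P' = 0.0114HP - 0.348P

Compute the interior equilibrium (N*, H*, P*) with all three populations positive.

From dP/dt = 0: 0.0114H* = 0.348, so H* = 30.5.
From dN/dt = 0: 1.01(1 - N*/388) = 0.0182·30.5, giving N* = 388·(1 - 0.55) = 175.
From dH/dt = 0: 0.0032·175 - 0.471 = 0.0263P*, so P* = 0.0876/0.0263 = 3.33.

N* ≈ 175, H* ≈ 30.5, P* ≈ 3.33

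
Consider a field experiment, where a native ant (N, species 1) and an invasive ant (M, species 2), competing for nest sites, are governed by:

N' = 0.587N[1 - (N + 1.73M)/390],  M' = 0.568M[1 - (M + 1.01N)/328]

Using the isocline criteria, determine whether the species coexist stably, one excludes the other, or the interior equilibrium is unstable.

Compare the nullcline intercepts: K1/α12 = 390/1.73 = 225 < K2 = 328; K2/α21 = 328/1.01 = 325 < K1 = 390.
Since both are reversed, neither can invade when rare; the interior point is a saddle.

unstable coexistence (outcome depends on initial conditions)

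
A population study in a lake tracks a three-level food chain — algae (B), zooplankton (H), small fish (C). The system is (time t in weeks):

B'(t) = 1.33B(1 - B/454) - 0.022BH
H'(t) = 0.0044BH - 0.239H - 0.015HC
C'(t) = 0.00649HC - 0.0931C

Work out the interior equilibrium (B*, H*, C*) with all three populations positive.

B* ≈ 346, H* ≈ 14.3, C* ≈ 85.6

From dC/dt = 0: 0.00649H* = 0.0931, so H* = 14.3.
From dB/dt = 0: 1.33(1 - B*/454) = 0.022·14.3, giving B* = 454·(1 - 0.237) = 346.
From dH/dt = 0: 0.0044·346 - 0.239 = 0.015C*, so C* = 1.28/0.015 = 85.6.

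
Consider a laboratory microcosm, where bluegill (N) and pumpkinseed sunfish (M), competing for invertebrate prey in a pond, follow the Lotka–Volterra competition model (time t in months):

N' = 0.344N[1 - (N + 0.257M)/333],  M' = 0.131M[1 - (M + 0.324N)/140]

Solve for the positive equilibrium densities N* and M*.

Setting both brackets to zero gives the nullclines N + 0.257M = 333 and 0.324N + M = 140.
Substituting M = 140 - 0.324N into the first: N(1 - 0.257·0.324) = 333 - 0.257·140.
So N* = 297/0.917 = 324, and then M* = 140 - 0.324·324 = 35.

N* ≈ 324, M* ≈ 35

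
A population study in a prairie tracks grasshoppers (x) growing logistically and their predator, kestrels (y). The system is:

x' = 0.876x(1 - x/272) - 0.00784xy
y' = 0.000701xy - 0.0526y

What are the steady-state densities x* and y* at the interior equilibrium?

x* ≈ 75, y* ≈ 80.9

From dy/dt = 0 with y > 0: 0.000701x* = 0.0526, so x* = 75.
Substitute into dx/dt = 0: 0.876(1 - 75/272) = 0.00784y*.
The bracket is 0.724, giving y* = 0.634/0.00784 = 80.9.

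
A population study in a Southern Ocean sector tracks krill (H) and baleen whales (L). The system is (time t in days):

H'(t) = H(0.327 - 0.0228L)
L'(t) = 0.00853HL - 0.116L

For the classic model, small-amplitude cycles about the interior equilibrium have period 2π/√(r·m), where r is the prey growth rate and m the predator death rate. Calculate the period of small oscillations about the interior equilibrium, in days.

T ≈ 32.3 days

Here r = 0.327 and m = 0.116, so r·m = 0.0379.
ω = √0.0379 = 0.195 per day, hence T = 2π/ω ≈ 32.3 days.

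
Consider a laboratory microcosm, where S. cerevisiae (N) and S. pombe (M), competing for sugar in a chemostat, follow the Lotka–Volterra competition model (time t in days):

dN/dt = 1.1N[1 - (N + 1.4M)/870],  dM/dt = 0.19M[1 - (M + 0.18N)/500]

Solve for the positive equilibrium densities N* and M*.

N* ≈ 227, M* ≈ 459

Setting both brackets to zero gives the nullclines N + 1.4M = 870 and 0.18N + M = 500.
Substituting M = 500 - 0.18N into the first: N(1 - 1.4·0.18) = 870 - 1.4·500.
So N* = 170/0.748 = 227, and then M* = 500 - 0.18·227 = 459.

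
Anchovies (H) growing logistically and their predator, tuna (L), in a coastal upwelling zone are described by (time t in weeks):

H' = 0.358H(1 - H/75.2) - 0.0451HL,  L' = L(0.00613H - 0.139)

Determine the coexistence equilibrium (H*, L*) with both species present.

H* ≈ 22.7, L* ≈ 5.54

From dL/dt = 0 with L > 0: 0.00613H* = 0.139, so H* = 22.7.
Substitute into dH/dt = 0: 0.358(1 - 22.7/75.2) = 0.0451L*.
The bracket is 0.698, giving L* = 0.25/0.0451 = 5.54.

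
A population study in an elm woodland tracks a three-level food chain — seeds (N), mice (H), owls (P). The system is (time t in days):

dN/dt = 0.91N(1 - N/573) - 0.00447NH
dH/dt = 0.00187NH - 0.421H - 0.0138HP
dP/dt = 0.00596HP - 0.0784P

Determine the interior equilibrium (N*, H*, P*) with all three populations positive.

N* ≈ 536, H* ≈ 13.2, P* ≈ 42.1

From dP/dt = 0: 0.00596H* = 0.0784, so H* = 13.2.
From dN/dt = 0: 0.91(1 - N*/573) = 0.00447·13.2, giving N* = 573·(1 - 0.0646) = 536.
From dH/dt = 0: 0.00187·536 - 0.421 = 0.0138P*, so P* = 0.581/0.0138 = 42.1.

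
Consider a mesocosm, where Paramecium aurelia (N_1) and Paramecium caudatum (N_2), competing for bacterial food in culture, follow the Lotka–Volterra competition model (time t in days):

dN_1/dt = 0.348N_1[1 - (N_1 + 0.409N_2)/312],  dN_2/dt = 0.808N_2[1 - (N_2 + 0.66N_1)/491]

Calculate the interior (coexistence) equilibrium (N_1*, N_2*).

Setting both brackets to zero gives the nullclines N_1 + 0.409N_2 = 312 and 0.66N_1 + N_2 = 491.
Substituting N_2 = 491 - 0.66N_1 into the first: N_1(1 - 0.409·0.66) = 312 - 0.409·491.
So N_1* = 111/0.73 = 152, and then N_2* = 491 - 0.66·152 = 390.

N_1* ≈ 152, N_2* ≈ 390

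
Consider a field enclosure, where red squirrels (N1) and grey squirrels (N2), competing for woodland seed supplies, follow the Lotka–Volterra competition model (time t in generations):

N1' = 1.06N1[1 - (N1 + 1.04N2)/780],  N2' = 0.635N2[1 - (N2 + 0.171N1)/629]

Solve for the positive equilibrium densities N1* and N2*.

Setting both brackets to zero gives the nullclines N1 + 1.04N2 = 780 and 0.171N1 + N2 = 629.
Substituting N2 = 629 - 0.171N1 into the first: N1(1 - 1.04·0.171) = 780 - 1.04·629.
So N1* = 126/0.822 = 153, and then N2* = 629 - 0.171·153 = 603.

N1* ≈ 153, N2* ≈ 603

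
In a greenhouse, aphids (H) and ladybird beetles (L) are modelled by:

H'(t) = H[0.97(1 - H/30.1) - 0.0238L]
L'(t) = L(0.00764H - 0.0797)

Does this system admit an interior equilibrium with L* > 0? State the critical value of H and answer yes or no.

The predator equation gives dL/dt > 0 only when H > 0.0797/0.00764 = 10.4.
Without the predator, H → K = 30.1. Since 30.1 > 10.4, the predator can invade and persist.

Threshold H = 10.4; K > 10.4, so yes, the predator persists.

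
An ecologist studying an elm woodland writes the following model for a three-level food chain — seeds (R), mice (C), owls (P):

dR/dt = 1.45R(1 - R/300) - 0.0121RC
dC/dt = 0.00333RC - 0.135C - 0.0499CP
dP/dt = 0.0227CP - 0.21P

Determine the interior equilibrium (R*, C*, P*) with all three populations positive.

R* ≈ 277, C* ≈ 9.25, P* ≈ 15.8

From dP/dt = 0: 0.0227C* = 0.21, so C* = 9.25.
From dR/dt = 0: 1.45(1 - R*/300) = 0.0121·9.25, giving R* = 300·(1 - 0.0772) = 277.
From dC/dt = 0: 0.00333·277 - 0.135 = 0.0499P*, so P* = 0.787/0.0499 = 15.8.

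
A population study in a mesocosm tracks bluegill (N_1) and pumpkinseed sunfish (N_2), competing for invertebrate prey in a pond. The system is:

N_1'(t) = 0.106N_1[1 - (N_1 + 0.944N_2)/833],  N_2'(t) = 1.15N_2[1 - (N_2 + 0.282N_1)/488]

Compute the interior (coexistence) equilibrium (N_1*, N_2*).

Setting both brackets to zero gives the nullclines N_1 + 0.944N_2 = 833 and 0.282N_1 + N_2 = 488.
Substituting N_2 = 488 - 0.282N_1 into the first: N_1(1 - 0.944·0.282) = 833 - 0.944·488.
So N_1* = 372/0.734 = 507, and then N_2* = 488 - 0.282·507 = 345.

N_1* ≈ 507, N_2* ≈ 345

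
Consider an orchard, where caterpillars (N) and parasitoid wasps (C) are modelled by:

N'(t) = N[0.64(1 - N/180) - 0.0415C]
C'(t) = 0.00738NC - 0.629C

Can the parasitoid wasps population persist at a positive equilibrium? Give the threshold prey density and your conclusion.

The predator equation gives dC/dt > 0 only when N > 0.629/0.00738 = 85.2.
Without the predator, N → K = 180. Since 180 > 85.2, the predator can invade and persist.

Threshold N = 85.2; K > 85.2, so yes, the predator persists.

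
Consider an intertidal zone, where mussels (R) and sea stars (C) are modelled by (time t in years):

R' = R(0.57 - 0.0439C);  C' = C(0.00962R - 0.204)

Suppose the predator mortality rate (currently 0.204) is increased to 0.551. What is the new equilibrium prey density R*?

At the interior fixed point, setting dC/dt = 0 with C > 0 fixes R* = (predator death rate)/(RC coefficient) — independent of the other coefficients.
With the change, R* = 0.551/0.00962 = 57.3; it rises from 21.2.

R* ≈ 57.3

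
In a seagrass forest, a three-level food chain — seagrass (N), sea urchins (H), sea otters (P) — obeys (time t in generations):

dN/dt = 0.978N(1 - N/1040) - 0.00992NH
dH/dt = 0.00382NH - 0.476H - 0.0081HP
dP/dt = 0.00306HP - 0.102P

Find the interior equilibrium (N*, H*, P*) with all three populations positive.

N* ≈ 688, H* ≈ 33.3, P* ≈ 266

From dP/dt = 0: 0.00306H* = 0.102, so H* = 33.3.
From dN/dt = 0: 0.978(1 - N*/1040) = 0.00992·33.3, giving N* = 1040·(1 - 0.338) = 688.
From dH/dt = 0: 0.00382·688 - 0.476 = 0.0081P*, so P* = 2.15/0.0081 = 266.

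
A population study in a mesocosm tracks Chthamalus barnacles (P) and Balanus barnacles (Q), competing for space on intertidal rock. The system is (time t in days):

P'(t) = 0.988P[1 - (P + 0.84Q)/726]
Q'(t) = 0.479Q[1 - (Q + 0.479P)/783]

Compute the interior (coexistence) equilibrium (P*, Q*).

Setting both brackets to zero gives the nullclines P + 0.84Q = 726 and 0.479P + Q = 783.
Substituting Q = 783 - 0.479P into the first: P(1 - 0.84·0.479) = 726 - 0.84·783.
So P* = 68.3/0.598 = 114, and then Q* = 783 - 0.479·114 = 728.

P* ≈ 114, Q* ≈ 728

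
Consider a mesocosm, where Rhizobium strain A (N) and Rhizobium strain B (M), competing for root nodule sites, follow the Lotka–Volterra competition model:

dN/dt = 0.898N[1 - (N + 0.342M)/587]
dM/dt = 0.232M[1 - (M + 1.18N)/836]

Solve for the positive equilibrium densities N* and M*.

N* ≈ 505, M* ≈ 240

Setting both brackets to zero gives the nullclines N + 0.342M = 587 and 1.18N + M = 836.
Substituting M = 836 - 1.18N into the first: N(1 - 0.342·1.18) = 587 - 0.342·836.
So N* = 301/0.596 = 505, and then M* = 836 - 1.18·505 = 240.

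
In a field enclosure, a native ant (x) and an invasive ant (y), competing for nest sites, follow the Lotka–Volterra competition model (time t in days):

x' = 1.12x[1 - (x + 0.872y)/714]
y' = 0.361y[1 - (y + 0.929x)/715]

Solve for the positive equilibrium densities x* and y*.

Setting both brackets to zero gives the nullclines x + 0.872y = 714 and 0.929x + y = 715.
Substituting y = 715 - 0.929x into the first: x(1 - 0.872·0.929) = 714 - 0.872·715.
So x* = 90.5/0.19 = 477, and then y* = 715 - 0.929·477 = 272.

x* ≈ 477, y* ≈ 272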